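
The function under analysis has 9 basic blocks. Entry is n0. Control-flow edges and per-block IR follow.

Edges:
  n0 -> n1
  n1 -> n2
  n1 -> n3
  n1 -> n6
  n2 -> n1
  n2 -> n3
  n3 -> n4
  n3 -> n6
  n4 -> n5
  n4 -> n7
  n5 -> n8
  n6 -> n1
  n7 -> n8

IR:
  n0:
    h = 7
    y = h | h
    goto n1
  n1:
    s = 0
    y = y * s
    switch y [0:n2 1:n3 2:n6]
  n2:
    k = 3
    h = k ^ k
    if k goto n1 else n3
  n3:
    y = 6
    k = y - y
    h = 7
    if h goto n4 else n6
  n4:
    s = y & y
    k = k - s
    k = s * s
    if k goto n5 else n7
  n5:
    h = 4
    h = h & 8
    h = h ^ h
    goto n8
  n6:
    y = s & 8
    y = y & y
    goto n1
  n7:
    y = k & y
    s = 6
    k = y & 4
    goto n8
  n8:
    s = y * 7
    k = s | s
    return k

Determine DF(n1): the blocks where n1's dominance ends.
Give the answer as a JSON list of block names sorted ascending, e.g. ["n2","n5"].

idom tree: n1←n0 n2←n1 n3←n1 n4←n3 n5←n4 n6←n1 n7←n4 n8←n4
Dom at joins:
  n1: preds {n0,n2,n6}: {n0} ∩ {n0,n1,n2} ∩ {n0,n1,n6} = {n0}; idom=n0
  n3: preds {n1,n2}: {n0,n1} ∩ {n0,n1,n2} = {n0,n1}; idom=n1
  n6: preds {n1,n3}: {n0,n1} ∩ {n0,n1,n3} = {n0,n1}; idom=n1
  n8: preds {n5,n7}: {n0,n1,n3,n4,n5} ∩ {n0,n1,n3,n4,n7} = {n0,n1,n3,n4}; idom=n4

DF derivation:
  join n1 pred n0: · stop@n0
  join n1 pred n2: n2→n1 stop@n0
  join n1 pred n6: n6→n1 stop@n0
  join n3 pred n1: · stop@n1
  join n3 pred n2: n2 stop@n1
  join n6 pred n1: · stop@n1
  join n6 pred n3: n3 stop@n1
  join n8 pred n5: n5 stop@n4
  join n8 pred n7: n7 stop@n4
  n0: DF=∅
  n1: DF={n1}
  n2: DF={n1,n3}
  n3: DF={n6}
  n4: DF=∅
  n5: DF={n8}
  n6: DF={n1}
  n7: DF={n8}
  n8: DF=∅

DF(n1) = ["n1"]

Answer: ["n1"]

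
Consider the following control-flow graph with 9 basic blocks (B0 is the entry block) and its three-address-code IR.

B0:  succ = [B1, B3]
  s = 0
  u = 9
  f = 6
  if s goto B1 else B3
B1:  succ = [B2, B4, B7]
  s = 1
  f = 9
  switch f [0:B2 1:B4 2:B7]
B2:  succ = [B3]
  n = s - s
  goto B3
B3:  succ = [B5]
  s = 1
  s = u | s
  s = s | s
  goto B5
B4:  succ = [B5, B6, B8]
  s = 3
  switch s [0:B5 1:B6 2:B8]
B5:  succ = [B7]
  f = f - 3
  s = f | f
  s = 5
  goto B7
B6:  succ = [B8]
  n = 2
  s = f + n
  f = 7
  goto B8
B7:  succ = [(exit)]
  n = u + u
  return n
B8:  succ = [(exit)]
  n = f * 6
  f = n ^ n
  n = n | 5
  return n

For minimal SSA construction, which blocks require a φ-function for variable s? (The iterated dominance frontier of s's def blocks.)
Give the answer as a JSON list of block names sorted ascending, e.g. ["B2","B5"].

idom tree: B1←B0 B2←B1 B3←B0 B4←B1 B5←B0 B6←B4 B7←B0 B8←B4
Join-block Dom:
  B3: preds {B0,B2}: {B0} ∩ {B0,B1,B2} = {B0}; idom=B0
  B5: preds {B3,B4}: {B0,B3} ∩ {B0,B1,B4} = {B0}; idom=B0
  B7: preds {B1,B5}: {B0,B1} ∩ {B0,B5} = {B0}; idom=B0
  B8: preds {B4,B6}: {B0,B1,B4} ∩ {B0,B1,B4,B6} = {B0,B1,B4}; idom=B4

Frontier:
  join B3 pred B0: · stop@B0
  join B3 pred B2: B2→B1 stop@B0
  join B5 pred B3: B3 stop@B0
  join B5 pred B4: B4→B1 stop@B0
  join B7 pred B1: B1 stop@B0
  join B7 pred B5: B5 stop@B0
  join B8 pred B4: · stop@B4
  join B8 pred B6: B6 stop@B4
  B0 → ∅
  B1 → {B3,B5,B7}
  B2 → {B3}
  B3 → {B5}
  B4 → {B5}
  B5 → {B7}
  B6 → {B8}
  B7 → ∅
  B8 → ∅

φ for s: defs {B0,B1,B3,B4,B5,B6}
  DF⁺ = {B3,B5,B7,B8}

Answer: ["B3", "B5", "B7", "B8"]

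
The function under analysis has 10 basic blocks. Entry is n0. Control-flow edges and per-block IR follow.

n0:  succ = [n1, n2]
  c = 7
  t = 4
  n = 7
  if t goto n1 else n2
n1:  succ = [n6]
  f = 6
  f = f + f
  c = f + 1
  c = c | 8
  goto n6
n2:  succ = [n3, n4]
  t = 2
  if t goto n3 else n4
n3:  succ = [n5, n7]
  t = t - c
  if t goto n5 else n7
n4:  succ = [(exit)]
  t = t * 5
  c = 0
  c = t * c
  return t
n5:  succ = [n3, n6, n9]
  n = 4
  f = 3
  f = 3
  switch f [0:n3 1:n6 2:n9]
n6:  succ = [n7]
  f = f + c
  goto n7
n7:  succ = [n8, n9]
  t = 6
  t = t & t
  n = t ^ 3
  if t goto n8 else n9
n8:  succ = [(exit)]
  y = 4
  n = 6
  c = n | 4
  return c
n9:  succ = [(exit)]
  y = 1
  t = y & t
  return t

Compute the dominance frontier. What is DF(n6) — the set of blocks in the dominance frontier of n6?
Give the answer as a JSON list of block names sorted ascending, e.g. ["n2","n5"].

idom tree: n1←n0 n2←n0 n3←n2 n4←n2 n5←n3 n6←n0 n7←n0 n8←n7 n9←n0
Dom at joins:
  n3: preds {n2,n5}: {n0,n2} ∩ {n0,n2,n3,n5} = {n0,n2}; idom=n2
  n6: preds {n1,n5}: {n0,n1} ∩ {n0,n2,n3,n5} = {n0}; idom=n0
  n7: preds {n3,n6}: {n0,n2,n3} ∩ {n0,n6} = {n0}; idom=n0
  n9: preds {n5,n7}: {n0,n2,n3,n5} ∩ {n0,n7} = {n0}; idom=n0

DF walk-up:
  join n3 pred n2: · stop@n2
  join n3 pred n5: n5→n3 stop@n2
  join n6 pred n1: n1 stop@n0
  join n6 pred n5: n5→n3→n2 stop@n0
  join n7 pred n3: n3→n2 stop@n0
  join n7 pred n6: n6 stop@n0
  join n9 pred n5: n5→n3→n2 stop@n0
  join n9 pred n7: n7 stop@n0
  DF(n0)=∅
  DF(n1)={n6}
  DF(n2)={n6,n7,n9}
  DF(n3)={n3,n6,n7,n9}
  DF(n4)=∅
  DF(n5)={n3,n6,n9}
  DF(n6)={n7}
  DF(n7)={n9}
  DF(n8)=∅
  DF(n9)=∅

DF(n6) = ["n7"]

Answer: ["n7"]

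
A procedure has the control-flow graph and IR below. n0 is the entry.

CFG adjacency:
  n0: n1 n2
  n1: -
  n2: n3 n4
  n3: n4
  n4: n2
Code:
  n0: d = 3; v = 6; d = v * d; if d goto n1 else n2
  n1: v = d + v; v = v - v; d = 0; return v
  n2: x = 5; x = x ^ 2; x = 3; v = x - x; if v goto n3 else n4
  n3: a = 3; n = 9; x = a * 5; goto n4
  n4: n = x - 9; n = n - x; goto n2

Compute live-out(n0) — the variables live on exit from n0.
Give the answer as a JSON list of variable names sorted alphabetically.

Answer: ["d", "v"]

Working:
def/use:
  n0 def {d,v} use ∅
  n1 def {d,v} use {d,v}
  n2 def {v,x} use ∅
  n3 def {a,n,x} use ∅
  n4 def {n} use {x}

Liveness:
  n0: in=∅ out={d,v}
  n1: in={d,v} out=∅
  n2: in=∅ out={x}
  n3: in=∅ out={x}
  n4: in={x} out=∅

live-out(n0) = ["d", "v"]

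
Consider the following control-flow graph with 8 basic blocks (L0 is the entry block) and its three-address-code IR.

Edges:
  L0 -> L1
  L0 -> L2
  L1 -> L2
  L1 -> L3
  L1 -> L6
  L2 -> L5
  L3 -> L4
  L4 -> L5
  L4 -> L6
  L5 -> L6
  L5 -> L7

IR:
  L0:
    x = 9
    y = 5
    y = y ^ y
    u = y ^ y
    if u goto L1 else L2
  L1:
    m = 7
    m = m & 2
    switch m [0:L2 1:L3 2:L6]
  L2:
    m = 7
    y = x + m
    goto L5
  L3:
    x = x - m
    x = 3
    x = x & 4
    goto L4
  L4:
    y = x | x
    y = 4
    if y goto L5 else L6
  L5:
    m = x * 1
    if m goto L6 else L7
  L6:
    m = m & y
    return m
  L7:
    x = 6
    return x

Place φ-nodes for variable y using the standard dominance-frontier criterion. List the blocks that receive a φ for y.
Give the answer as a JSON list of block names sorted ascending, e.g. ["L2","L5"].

idom tree: L1←L0 L2←L0 L3←L1 L4←L3 L5←L0 L6←L0 L7←L5
Dom at joins:
  L2: preds {L0,L1}: {L0} ∩ {L0,L1} = {L0}; idom=L0
  L5: preds {L2,L4}: {L0,L2} ∩ {L0,L1,L3,L4} = {L0}; idom=L0
  L6: preds {L1,L4,L5}: {L0,L1} ∩ {L0,L1,L3,L4} ∩ {L0,L5} = {L0}; idom=L0

DF derivation:
  L2←L0: walk · to L0
  L2←L1: walk L1 to L0
  L5←L2: walk L2 to L0
  L5←L4: walk L4→L3→L1 to L0
  L6←L1: walk L1 to L0
  L6←L4: walk L4→L3→L1 to L0
  L6←L5: walk L5 to L0
  DF(L0)=∅
  DF(L1)={L2,L5,L6}
  DF(L2)={L5}
  DF(L3)={L5,L6}
  DF(L4)={L5,L6}
  DF(L5)={L6}
  DF(L6)=∅
  DF(L7)=∅

φ for y: defs {L0,L2,L4}
  DF⁺ = {L5,L6}

Answer: ["L5", "L6"]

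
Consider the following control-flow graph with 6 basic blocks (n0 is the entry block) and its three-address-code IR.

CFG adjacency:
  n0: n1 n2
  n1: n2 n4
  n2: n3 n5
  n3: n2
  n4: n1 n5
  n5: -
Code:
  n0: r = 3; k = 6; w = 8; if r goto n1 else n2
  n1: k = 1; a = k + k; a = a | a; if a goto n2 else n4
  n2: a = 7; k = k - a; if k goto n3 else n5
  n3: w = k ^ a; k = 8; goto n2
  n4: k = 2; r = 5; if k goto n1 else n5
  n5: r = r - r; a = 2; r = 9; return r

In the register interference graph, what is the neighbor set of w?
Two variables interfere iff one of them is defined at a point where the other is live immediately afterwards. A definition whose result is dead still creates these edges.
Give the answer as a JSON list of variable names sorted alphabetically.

def/use:
  n0: {k,r,w} / ∅
  n1: {a,k} / ∅
  n2: {a,k} / {k}
  n3: {k,w} / {a,k}
  n4: {k,r} / ∅
  n5: {a,r} / {r}

Live sets:
  n0: in=∅ out={k,r}
  n1: in={r} out={k,r}
  n2: in={k,r} out={a,k,r}
  n3: in={a,k,r} out={k,r}
  n4: in=∅ out={r}
  n5: in={r} out=∅

Conflict graph:
  a — {k,r}
  k — {a,r,w}
  r — {a,k,w}
  w — {k,r}

N(w) = ["k", "r"]

Answer: ["k", "r"]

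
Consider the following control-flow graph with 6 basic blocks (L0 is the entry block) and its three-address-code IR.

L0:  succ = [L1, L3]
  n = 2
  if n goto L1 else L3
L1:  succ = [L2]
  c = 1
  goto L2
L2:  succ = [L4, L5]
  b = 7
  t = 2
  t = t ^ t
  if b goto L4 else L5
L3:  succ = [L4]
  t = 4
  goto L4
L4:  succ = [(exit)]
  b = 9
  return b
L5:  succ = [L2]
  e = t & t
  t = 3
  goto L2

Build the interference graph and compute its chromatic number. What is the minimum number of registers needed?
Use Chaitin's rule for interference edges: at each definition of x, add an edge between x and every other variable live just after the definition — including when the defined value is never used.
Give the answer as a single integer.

def/use:
  L0: {n} / ∅
  L1: {c} / ∅
  L2: {b,t} / ∅
  L3: {t} / ∅
  L4: {b} / ∅
  L5: {e,t} / {t}

Liveness:
  L0 li=∅ lo=∅
  L1 li=∅ lo=∅
  L2 li=∅ lo={t}
  L3 li=∅ lo=∅
  L4 li=∅ lo=∅
  L5 li={t} lo=∅

Interfere edges:
  b: {t}
  c: ∅
  e: ∅
  n: ∅
  t: {b}

Chromatic number:
  lower bound: {b,t} mutually conflict ⇒ χ ≥ 2
  assign b→c0 c→c0 e→c0 n→c0 t→c1 — no edge inside a register ⇒ χ ≤ 2
  χ = 2

Answer: 2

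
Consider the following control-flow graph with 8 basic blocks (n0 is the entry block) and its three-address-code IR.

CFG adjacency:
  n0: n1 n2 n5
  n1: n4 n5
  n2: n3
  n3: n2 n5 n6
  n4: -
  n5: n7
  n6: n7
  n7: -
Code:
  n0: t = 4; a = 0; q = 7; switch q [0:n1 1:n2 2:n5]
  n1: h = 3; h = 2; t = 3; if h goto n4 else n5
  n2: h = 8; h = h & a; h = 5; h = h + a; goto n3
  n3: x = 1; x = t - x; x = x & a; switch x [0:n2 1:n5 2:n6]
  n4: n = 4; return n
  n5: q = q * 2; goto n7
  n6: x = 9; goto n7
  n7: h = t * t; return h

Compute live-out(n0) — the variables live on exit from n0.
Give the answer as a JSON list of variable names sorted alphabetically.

Answer: ["a", "q", "t"]

Derivation:
Block summaries:
  n0: def={a,q,t} ue=∅
  n1: def={h,t} ue=∅
  n2: def={h} ue={a}
  n3: def={x} ue={a,t}
  n4: def={n} ue=∅
  n5: def={q} ue={q}
  n6: def={x} ue=∅
  n7: def={h} ue={t}

Live sets:
  n0 li=∅ lo={a,q,t}
  n1 li={q} lo={q,t}
  n2 li={a,q,t} lo={a,q,t}
  n3 li={a,q,t} lo={a,q,t}
  n4 li=∅ lo=∅
  n5 li={q,t} lo={t}
  n6 li={t} lo={t}
  n7 li={t} lo=∅

live-out(n0) = ["a", "q", "t"]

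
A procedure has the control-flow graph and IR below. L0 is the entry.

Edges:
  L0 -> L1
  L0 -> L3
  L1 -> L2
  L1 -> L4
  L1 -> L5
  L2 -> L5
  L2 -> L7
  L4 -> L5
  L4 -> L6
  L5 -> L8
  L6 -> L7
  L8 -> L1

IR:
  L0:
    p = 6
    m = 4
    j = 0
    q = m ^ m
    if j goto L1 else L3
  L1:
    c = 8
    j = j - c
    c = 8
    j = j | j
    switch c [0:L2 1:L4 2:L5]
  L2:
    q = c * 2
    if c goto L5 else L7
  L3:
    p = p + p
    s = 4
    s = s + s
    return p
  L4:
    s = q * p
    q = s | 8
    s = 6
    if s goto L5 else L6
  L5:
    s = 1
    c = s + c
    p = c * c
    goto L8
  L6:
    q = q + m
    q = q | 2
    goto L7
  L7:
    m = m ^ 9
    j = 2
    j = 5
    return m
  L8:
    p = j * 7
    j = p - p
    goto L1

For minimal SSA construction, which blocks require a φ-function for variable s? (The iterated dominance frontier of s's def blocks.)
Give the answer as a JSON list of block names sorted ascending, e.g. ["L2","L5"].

idom tree: L1←L0 L2←L1 L3←L0 L4←L1 L5←L1 L6←L4 L7←L1 L8←L5
Dom at joins:
  L1: preds {L0,L8}: {L0} ∩ {L0,L1,L5,L8} = {L0}; idom=L0
  L5: preds {L1,L2,L4}: {L0,L1} ∩ {L0,L1,L2} ∩ {L0,L1,L4} = {L0,L1}; idom=L1
  L7: preds {L2,L6}: {L0,L1,L2} ∩ {L0,L1,L4,L6} = {L0,L1}; idom=L1

DF walk-up:
  L1←L0: walk · to L0
  L1←L8: walk L8→L5→L1 to L0
  L5←L1: walk · to L1
  L5←L2: walk L2 to L1
  L5←L4: walk L4 to L1
  L7←L2: walk L2 to L1
  L7←L6: walk L6→L4 to L1
  L0: DF=∅
  L1: DF={L1}
  L2: DF={L5,L7}
  L3: DF=∅
  L4: DF={L5,L7}
  L5: DF={L1}
  L6: DF={L7}
  L7: DF=∅
  L8: DF={L1}

φ for s: defs {L3,L4,L5}
  DF⁺ = {L1,L5,L7}

Answer: ["L1", "L5", "L7"]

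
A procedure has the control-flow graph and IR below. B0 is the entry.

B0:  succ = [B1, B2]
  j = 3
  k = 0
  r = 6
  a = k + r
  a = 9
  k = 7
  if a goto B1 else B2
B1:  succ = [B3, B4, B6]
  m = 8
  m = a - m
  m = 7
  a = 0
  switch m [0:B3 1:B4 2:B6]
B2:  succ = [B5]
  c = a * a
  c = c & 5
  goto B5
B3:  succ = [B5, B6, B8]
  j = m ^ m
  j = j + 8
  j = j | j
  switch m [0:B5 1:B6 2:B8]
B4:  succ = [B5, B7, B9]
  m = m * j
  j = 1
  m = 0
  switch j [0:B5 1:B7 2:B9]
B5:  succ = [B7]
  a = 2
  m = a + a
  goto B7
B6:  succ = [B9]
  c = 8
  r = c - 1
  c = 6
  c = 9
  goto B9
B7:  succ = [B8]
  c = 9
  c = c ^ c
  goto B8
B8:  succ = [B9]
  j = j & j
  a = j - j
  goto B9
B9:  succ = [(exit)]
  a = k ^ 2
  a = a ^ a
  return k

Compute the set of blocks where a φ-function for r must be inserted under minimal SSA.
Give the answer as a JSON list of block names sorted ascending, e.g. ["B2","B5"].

idom tree: B1←B0 B2←B0 B3←B1 B4←B1 B5←B0 B6←B1 B7←B0 B8←B0 B9←B0
Dom at joins:
  B5: preds {B2,B3,B4}: {B0,B2} ∩ {B0,B1,B3} ∩ {B0,B1,B4} = {B0}; idom=B0
  B6: preds {B1,B3}: {B0,B1} ∩ {B0,B1,B3} = {B0,B1}; idom=B1
  B7: preds {B4,B5}: {B0,B1,B4} ∩ {B0,B5} = {B0}; idom=B0
  B8: preds {B3,B7}: {B0,B1,B3} ∩ {B0,B7} = {B0}; idom=B0
  B9: preds {B4,B6,B8}: {B0,B1,B4} ∩ {B0,B1,B6} ∩ {B0,B8} = {B0}; idom=B0

Frontier:
  join B5 pred B2: B2 stop@B0
  join B5 pred B3: B3→B1 stop@B0
  join B5 pred B4: B4→B1 stop@B0
  join B6 pred B1: · stop@B1
  join B6 pred B3: B3 stop@B1
  join B7 pred B4: B4→B1 stop@B0
  join B7 pred B5: B5 stop@B0
  join B8 pred B3: B3→B1 stop@B0
  join B8 pred B7: B7 stop@B0
  join B9 pred B4: B4→B1 stop@B0
  join B9 pred B6: B6→B1 stop@B0
  join B9 pred B8: B8 stop@B0
  DF(B0)=∅
  DF(B1)={B5,B7,B8,B9}
  DF(B2)={B5}
  DF(B3)={B5,B6,B8}
  DF(B4)={B5,B7,B9}
  DF(B5)={B7}
  DF(B6)={B9}
  DF(B7)={B8}
  DF(B8)={B9}
  DF(B9)=∅

φ for r: defs {B0,B6}
  DF⁺ = {B9}

Answer: ["B9"]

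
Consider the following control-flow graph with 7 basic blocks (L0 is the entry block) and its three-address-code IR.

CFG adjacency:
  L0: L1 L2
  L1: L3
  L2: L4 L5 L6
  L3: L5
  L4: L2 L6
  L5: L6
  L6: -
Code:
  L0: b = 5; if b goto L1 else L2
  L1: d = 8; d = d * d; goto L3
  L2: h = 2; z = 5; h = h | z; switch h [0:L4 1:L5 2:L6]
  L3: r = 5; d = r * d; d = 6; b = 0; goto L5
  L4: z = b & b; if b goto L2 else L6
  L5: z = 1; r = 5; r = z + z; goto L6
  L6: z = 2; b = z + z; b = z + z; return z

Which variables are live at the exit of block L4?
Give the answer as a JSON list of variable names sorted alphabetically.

Answer: ["b"]

Analysis:
Block summaries:
  L0: {b} / ∅
  L1: {d} / ∅
  L2: {h,z} / ∅
  L3: {b,d,r} / {d}
  L4: {z} / {b}
  L5: {r,z} / ∅
  L6: {b,z} / ∅

Liveness:
  live L0: ∅→{b}
  live L1: ∅→{d}
  live L2: {b}→{b}
  live L3: {d}→∅
  live L4: {b}→{b}
  live L5: ∅→∅
  live L6: ∅→∅

live-out(L4) = ["b"]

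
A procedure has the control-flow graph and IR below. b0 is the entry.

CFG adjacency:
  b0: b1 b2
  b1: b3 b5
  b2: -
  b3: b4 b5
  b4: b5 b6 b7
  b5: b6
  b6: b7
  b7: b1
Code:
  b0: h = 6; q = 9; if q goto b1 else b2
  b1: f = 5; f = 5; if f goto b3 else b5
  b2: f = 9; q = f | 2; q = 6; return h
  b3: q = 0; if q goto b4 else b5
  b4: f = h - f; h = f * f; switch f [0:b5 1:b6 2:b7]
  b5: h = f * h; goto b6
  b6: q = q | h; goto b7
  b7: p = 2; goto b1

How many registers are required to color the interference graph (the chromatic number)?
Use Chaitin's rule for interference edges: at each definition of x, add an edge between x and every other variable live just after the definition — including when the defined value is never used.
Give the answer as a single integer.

Answer: 3

Analysis:
def/use:
  b0: {h,q} / ∅
  b1: {f} / ∅
  b2: {f,q} / {h}
  b3: {q} / ∅
  b4: {f,h} / {f,h}
  b5: {h} / {f,h}
  b6: {q} / {h,q}
  b7: {p} / ∅

Backward fixpoint:
  live b0: ∅→{h,q}
  live b1: {h,q}→{f,h,q}
  live b2: {h}→∅
  live b3: {f,h}→{f,h,q}
  live b4: {f,h,q}→{f,h,q}
  live b5: {f,h,q}→{h,q}
  live b6: {h,q}→{h,q}
  live b7: {h,q}→{h,q}

Interference:
  f: {h,q}
  h: {f,p,q}
  p: {h,q}
  q: {f,h,p}

Colouring:
  clique {f,h,q} ⇒ need ≥ 3
  3-colouring: R0={h}  R1={q}  R2={f,p}
  χ = 3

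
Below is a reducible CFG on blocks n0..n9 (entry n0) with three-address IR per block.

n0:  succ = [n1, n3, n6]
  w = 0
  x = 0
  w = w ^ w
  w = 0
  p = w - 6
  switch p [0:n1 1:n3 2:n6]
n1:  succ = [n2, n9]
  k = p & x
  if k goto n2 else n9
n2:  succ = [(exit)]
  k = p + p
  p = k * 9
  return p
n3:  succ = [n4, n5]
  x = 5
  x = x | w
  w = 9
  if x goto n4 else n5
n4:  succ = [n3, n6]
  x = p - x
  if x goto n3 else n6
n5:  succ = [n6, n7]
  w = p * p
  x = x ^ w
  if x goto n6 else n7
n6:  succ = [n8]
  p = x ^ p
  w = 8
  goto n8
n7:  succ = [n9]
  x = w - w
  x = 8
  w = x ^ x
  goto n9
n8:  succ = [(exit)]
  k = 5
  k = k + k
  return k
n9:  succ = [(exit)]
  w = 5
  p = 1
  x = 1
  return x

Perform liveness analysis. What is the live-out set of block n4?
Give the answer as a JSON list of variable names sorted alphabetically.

Per-block:
  n0: def={p,w,x} ue=∅
  n1: def={k} ue={p,x}
  n2: def={k,p} ue={p}
  n3: def={w,x} ue={w}
  n4: def={x} ue={p,x}
  n5: def={w,x} ue={p,x}
  n6: def={p,w} ue={p,x}
  n7: def={w,x} ue={w}
  n8: def={k} ue=∅
  n9: def={p,w,x} ue=∅

Backward fixpoint:
  n0: in=∅ out={p,w,x}
  n1: in={p,x} out={p}
  n2: in={p} out=∅
  n3: in={p,w} out={p,w,x}
  n4: in={p,w,x} out={p,w,x}
  n5: in={p,x} out={p,w,x}
  n6: in={p,x} out=∅
  n7: in={w} out=∅
  n8: in=∅ out=∅
  n9: in=∅ out=∅

live-out(n4) = ["p", "w", "x"]

Answer: ["p", "w", "x"]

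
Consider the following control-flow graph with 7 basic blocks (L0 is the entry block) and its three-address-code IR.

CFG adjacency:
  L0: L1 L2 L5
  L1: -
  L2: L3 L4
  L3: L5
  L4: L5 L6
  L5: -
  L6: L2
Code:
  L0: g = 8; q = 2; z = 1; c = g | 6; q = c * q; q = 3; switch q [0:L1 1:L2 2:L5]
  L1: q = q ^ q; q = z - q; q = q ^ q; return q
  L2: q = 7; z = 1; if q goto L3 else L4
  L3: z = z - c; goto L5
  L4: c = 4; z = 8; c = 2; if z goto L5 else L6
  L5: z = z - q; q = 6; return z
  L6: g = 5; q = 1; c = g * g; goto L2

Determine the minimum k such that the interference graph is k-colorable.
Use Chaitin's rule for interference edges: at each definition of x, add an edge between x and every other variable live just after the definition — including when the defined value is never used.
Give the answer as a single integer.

Block summaries:
  L0: {c,g,q,z} / ∅
  L1: {q} / {q,z}
  L2: {q,z} / ∅
  L3: {z} / {c,z}
  L4: {c,z} / ∅
  L5: {q,z} / {q,z}
  L6: {c,g,q} / ∅

Backward fixpoint:
  L0 li=∅ lo={c,q,z}
  L1 li={q,z} lo=∅
  L2 li={c} lo={c,q,z}
  L3 li={c,q,z} lo={q,z}
  L4 li={q} lo={q,z}
  L5 li={q,z} lo=∅
  L6 li=∅ lo={c}

Conflict graph:
  c: {q,z}
  g: {q,z}
  q: {c,g,z}
  z: {c,g,q}

Chromatic number:
  {c,q,z} pairwise interfere (3-clique) ⇒ χ ≥ 3
  3-colouring: c0={q}  c1={z}  c2={c,g}
  χ = 3

Answer: 3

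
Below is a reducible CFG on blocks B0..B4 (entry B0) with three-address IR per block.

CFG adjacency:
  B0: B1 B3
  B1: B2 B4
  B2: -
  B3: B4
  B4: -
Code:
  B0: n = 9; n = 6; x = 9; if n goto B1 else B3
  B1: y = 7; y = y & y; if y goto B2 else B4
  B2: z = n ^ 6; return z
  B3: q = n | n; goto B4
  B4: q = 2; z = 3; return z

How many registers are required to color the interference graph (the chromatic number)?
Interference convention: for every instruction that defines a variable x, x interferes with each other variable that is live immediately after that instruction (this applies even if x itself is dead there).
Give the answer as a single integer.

Answer: 2

Analysis:
def/use:
  B0: def={n,x} ue=∅
  B1: def={y} ue=∅
  B2: def={z} ue={n}
  B3: def={q} ue={n}
  B4: def={q,z} ue=∅

Liveness:
  B0: in=∅ out={n}
  B1: in={n} out={n}
  B2: in={n} out=∅
  B3: in={n} out=∅
  B4: in=∅ out=∅

Interference:
  n: {x,y}
  q: ∅
  x: {n}
  y: {n}
  z: ∅

Chromatic number:
  clique {n,x} ⇒ need ≥ 2
  2-colouring: R0={n,q,z}  R1={x,y}
  χ = 2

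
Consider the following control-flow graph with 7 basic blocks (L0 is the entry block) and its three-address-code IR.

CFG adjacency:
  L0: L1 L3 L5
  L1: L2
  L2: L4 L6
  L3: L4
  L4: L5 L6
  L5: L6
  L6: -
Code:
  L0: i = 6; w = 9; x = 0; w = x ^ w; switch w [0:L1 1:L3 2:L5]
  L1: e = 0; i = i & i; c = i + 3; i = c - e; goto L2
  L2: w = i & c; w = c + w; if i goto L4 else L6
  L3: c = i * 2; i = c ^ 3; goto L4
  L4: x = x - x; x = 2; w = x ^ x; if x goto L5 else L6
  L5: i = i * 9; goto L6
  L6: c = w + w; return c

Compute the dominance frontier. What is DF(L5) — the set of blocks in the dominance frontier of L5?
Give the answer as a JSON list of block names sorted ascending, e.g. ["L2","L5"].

Answer: ["L6"]

Derivation:
idom tree: L1←L0 L2←L1 L3←L0 L4←L0 L5←L0 L6←L0
Dom at joins:
  L4: preds {L2,L3}: {L0,L1,L2} ∩ {L0,L3} = {L0}; idom=L0
  L5: preds {L0,L4}: {L0} ∩ {L0,L4} = {L0}; idom=L0
  L6: preds {L2,L4,L5}: {L0,L1,L2} ∩ {L0,L4} ∩ {L0,L5} = {L0}; idom=L0

DF derivation:
  L4←L2: walk L2→L1 to L0
  L4←L3: walk L3 to L0
  L5←L0: walk · to L0
  L5←L4: walk L4 to L0
  L6←L2: walk L2→L1 to L0
  L6←L4: walk L4 to L0
  L6←L5: walk L5 to L0
  L0 → ∅
  L1 → {L4,L6}
  L2 → {L4,L6}
  L3 → {L4}
  L4 → {L5,L6}
  L5 → {L6}
  L6 → ∅

DF(L5) = ["L6"]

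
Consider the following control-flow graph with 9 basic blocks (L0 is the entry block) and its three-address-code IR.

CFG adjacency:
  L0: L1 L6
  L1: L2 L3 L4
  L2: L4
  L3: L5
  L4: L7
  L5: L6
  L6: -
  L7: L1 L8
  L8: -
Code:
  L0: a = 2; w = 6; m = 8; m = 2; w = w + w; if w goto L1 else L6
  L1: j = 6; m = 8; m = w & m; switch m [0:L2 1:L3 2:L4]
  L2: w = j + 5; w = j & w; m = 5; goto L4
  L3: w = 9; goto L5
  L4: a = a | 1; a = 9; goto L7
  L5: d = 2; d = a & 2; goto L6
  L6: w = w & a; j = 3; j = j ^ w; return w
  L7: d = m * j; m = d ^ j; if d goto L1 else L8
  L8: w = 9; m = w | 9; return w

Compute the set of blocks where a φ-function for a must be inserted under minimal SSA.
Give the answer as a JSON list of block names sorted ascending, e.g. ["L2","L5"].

idom tree: L1←L0 L2←L1 L3←L1 L4←L1 L5←L3 L6←L0 L7←L4 L8←L7
Dom at joins:
  L1: preds {L0,L7}: {L0} ∩ {L0,L1,L4,L7} = {L0}; idom=L0
  L4: preds {L1,L2}: {L0,L1} ∩ {L0,L1,L2} = {L0,L1}; idom=L1
  L6: preds {L0,L5}: {L0} ∩ {L0,L1,L3,L5} = {L0}; idom=L0

DF walk-up:
  L1←L0: walk · to L0
  L1←L7: walk L7→L4→L1 to L0
  L4←L1: walk · to L1
  L4←L2: walk L2 to L1
  L6←L0: walk · to L0
  L6←L5: walk L5→L3→L1 to L0
  L0 → ∅
  L1 → {L1,L6}
  L2 → {L4}
  L3 → {L6}
  L4 → {L1}
  L5 → {L6}
  L6 → ∅
  L7 → {L1}
  L8 → ∅

φ for a: defs {L0,L4}
  DF⁺ = {L1,L6}

Answer: ["L1", "L6"]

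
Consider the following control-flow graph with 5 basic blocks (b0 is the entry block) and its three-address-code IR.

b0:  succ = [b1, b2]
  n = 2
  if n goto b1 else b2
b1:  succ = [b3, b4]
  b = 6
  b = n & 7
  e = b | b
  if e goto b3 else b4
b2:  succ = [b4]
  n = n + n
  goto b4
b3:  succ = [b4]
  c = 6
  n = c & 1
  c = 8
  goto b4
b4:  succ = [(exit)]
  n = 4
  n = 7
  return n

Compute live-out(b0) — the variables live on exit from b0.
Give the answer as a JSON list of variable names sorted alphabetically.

def/use:
  b0: {n} / ∅
  b1: {b,e} / {n}
  b2: {n} / {n}
  b3: {c,n} / ∅
  b4: {n} / ∅

Liveness:
  live b0: ∅→{n}
  live b1: {n}→∅
  live b2: {n}→∅
  live b3: ∅→∅
  live b4: ∅→∅

live-out(b0) = ["n"]

Answer: ["n"]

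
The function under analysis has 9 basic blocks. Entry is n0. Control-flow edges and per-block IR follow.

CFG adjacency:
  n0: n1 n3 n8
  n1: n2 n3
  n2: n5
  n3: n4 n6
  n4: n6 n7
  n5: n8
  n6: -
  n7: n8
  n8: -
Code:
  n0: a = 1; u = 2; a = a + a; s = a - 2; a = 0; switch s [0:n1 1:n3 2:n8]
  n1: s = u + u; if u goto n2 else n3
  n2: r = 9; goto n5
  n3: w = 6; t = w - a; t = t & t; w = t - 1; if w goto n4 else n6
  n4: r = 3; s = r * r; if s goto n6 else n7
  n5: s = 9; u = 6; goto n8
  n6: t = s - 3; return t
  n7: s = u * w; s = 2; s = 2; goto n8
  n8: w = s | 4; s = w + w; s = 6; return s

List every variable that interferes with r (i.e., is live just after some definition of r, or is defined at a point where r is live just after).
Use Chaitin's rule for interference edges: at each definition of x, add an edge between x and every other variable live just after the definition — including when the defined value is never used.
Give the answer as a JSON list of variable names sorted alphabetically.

Answer: ["u", "w"]

Working:
Block summaries:
  n0: {a,s,u} / ∅
  n1: {s} / {u}
  n2: {r} / ∅
  n3: {t,w} / {a}
  n4: {r,s} / ∅
  n5: {s,u} / ∅
  n6: {t} / {s}
  n7: {s} / {u,w}
  n8: {s,w} / {s}

Live sets:
  live n0: ∅→{a,s,u}
  live n1: {a,u}→{a,s,u}
  live n2: ∅→∅
  live n3: {a,s,u}→{s,u,w}
  live n4: {u,w}→{s,u,w}
  live n5: ∅→{s}
  live n6: {s}→∅
  live n7: {u,w}→{s}
  live n8: {s}→∅

Interfere edges:
  a↔{s,u,w}
  r↔{u,w}
  s↔{a,t,u,w}
  t↔{s,u}
  u↔{a,r,s,t,w}
  w↔{a,r,s,u}

N(r) = ["u", "w"]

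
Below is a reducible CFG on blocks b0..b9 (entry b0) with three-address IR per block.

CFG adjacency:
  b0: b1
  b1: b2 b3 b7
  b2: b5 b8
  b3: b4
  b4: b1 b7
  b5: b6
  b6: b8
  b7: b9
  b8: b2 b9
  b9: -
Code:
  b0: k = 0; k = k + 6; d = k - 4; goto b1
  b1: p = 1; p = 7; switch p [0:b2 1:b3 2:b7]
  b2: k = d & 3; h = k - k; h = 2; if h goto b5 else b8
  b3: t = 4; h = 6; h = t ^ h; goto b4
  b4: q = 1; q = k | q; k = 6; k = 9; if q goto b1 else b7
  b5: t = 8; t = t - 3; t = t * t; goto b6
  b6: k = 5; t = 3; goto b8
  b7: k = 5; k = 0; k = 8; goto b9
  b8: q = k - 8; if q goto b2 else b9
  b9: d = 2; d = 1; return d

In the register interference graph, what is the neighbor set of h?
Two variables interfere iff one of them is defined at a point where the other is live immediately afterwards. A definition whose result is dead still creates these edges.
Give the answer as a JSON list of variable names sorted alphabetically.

Answer: ["d", "k", "t"]

Working:
Per-block:
  b0: def={d,k} ue=∅
  b1: def={p} ue=∅
  b2: def={h,k} ue={d}
  b3: def={h,t} ue=∅
  b4: def={k,q} ue={k}
  b5: def={t} ue=∅
  b6: def={k,t} ue=∅
  b7: def={k} ue=∅
  b8: def={q} ue={k}
  b9: def={d} ue=∅

Backward fixpoint:
  live b0: ∅→{d,k}
  live b1: {d,k}→{d,k}
  live b2: {d}→{d,k}
  live b3: {d,k}→{d,k}
  live b4: {d,k}→{d,k}
  live b5: {d}→{d}
  live b6: {d}→{d,k}
  live b7: ∅→∅
  live b8: {d,k}→{d}
  live b9: ∅→∅

Interfere edges:
  d↔{h,k,p,q,t}
  h↔{d,k,t}
  k↔{d,h,p,q,t}
  p↔{d,k}
  q↔{d,k}
  t↔{d,h,k}

N(h) = ["d", "k", "t"]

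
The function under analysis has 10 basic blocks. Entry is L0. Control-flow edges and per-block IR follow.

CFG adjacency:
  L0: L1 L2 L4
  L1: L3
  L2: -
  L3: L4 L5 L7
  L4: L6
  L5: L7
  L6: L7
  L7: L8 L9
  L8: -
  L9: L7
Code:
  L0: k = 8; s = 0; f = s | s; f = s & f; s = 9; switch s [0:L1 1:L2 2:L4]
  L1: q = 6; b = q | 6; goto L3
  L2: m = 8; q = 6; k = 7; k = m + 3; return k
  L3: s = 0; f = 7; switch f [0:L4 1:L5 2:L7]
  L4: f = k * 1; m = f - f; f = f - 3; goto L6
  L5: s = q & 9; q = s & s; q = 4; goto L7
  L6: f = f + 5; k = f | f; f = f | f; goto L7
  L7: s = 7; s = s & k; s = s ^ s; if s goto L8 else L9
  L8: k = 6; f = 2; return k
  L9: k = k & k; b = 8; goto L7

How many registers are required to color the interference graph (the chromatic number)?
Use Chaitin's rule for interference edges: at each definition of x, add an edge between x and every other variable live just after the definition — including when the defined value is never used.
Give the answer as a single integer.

def/use:
  L0 def {f,k,s} use ∅
  L1 def {b,q} use ∅
  L2 def {k,m,q} use ∅
  L3 def {f,s} use ∅
  L4 def {f,m} use {k}
  L5 def {q,s} use {q}
  L6 def {f,k} use {f}
  L7 def {s} use {k}
  L8 def {f,k} use ∅
  L9 def {b,k} use {k}

Backward fixpoint:
  live L0: ∅→{k}
  live L1: {k}→{k,q}
  live L2: ∅→∅
  live L3: {k,q}→{k,q}
  live L4: {k}→{f}
  live L5: {k,q}→{k}
  live L6: {f}→{k}
  live L7: {k}→{k}
  live L8: ∅→∅
  live L9: {k}→{k}

Interference:
  b — {k,q}
  f — {k,m,q,s}
  k — {b,f,m,q,s}
  m — {f,k,q}
  q — {b,f,k,m,s}
  s — {f,k,q}

Chromatic number:
  clique {f,k,m,q} ⇒ need ≥ 4
  assign b→c2 f→c2 k→c0 m→c3 q→c1 s→c3 — no edge inside a register ⇒ χ ≤ 4
  χ = 4

Answer: 4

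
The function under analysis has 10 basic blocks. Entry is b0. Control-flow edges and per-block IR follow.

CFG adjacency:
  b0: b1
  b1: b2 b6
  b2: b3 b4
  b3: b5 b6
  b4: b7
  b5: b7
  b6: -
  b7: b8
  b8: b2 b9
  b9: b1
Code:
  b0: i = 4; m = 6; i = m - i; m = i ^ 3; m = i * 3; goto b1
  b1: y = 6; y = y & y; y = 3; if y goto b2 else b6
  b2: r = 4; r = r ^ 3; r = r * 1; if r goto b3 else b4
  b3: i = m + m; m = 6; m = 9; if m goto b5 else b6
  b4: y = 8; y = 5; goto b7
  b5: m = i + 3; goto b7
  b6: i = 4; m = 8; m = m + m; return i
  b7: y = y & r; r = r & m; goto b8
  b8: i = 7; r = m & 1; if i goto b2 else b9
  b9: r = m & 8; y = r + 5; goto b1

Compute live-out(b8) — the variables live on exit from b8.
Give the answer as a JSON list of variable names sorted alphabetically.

Block summaries:
  b0: def={i,m} ue=∅
  b1: def={y} ue=∅
  b2: def={r} ue=∅
  b3: def={i,m} ue={m}
  b4: def={y} ue=∅
  b5: def={m} ue={i}
  b6: def={i,m} ue=∅
  b7: def={r,y} ue={m,r,y}
  b8: def={i,r} ue={m}
  b9: def={r,y} ue={m}

Liveness:
  b0: in=∅ out={m}
  b1: in={m} out={m,y}
  b2: in={m,y} out={m,r,y}
  b3: in={m,r,y} out={i,r,y}
  b4: in={m,r} out={m,r,y}
  b5: in={i,r,y} out={m,r,y}
  b6: in=∅ out=∅
  b7: in={m,r,y} out={m,y}
  b8: in={m,y} out={m,y}
  b9: in={m} out={m}

live-out(b8) = ["m", "y"]

Answer: ["m", "y"]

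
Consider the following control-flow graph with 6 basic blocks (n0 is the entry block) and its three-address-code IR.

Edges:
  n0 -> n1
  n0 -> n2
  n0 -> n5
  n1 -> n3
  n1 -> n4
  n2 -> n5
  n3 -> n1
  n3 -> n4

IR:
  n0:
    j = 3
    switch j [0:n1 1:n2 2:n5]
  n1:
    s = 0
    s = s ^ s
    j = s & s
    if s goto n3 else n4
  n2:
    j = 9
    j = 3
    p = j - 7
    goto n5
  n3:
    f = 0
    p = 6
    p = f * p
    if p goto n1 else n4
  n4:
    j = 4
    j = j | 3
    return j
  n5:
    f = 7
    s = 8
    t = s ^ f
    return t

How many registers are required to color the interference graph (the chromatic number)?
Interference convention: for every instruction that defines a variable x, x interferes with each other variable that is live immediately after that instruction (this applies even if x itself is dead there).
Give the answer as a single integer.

Answer: 2

Working:
Per-block:
  n0: def={j} ue=∅
  n1: def={j,s} ue=∅
  n2: def={j,p} ue=∅
  n3: def={f,p} ue=∅
  n4: def={j} ue=∅
  n5: def={f,s,t} ue=∅

Live sets:
  n0: in=∅ out=∅
  n1: in=∅ out=∅
  n2: in=∅ out=∅
  n3: in=∅ out=∅
  n4: in=∅ out=∅
  n5: in=∅ out=∅

Interfere edges:
  f: {p,s}
  j: {s}
  p: {f}
  s: {f,j}
  t: ∅

Colouring:
  clique {f,p} ⇒ need ≥ 2
  2-colouring: r0={f,j,t}  r1={p,s}
  χ = 2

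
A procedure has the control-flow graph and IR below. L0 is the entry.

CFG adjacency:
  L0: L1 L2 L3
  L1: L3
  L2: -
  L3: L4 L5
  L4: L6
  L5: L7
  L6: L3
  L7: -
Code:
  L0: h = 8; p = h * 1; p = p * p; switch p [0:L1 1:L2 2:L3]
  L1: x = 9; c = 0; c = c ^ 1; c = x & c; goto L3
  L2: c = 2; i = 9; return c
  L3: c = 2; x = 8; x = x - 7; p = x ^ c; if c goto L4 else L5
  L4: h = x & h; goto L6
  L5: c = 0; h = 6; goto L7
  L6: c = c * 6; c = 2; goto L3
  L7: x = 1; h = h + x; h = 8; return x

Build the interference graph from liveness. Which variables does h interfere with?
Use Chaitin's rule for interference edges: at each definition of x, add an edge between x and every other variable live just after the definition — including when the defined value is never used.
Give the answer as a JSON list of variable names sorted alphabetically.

Answer: ["c", "p", "x"]

Derivation:
def/use:
  L0 def {h,p} use ∅
  L1 def {c,x} use ∅
  L2 def {c,i} use ∅
  L3 def {c,p,x} use ∅
  L4 def {h} use {h,x}
  L5 def {c,h} use ∅
  L6 def {c} use {c}
  L7 def {h,x} use {h}

Backward fixpoint:
  live L0: ∅→{h}
  live L1: {h}→{h}
  live L2: ∅→∅
  live L3: {h}→{c,h,x}
  live L4: {c,h,x}→{c,h}
  live L5: ∅→{h}
  live L6: {c,h}→{h}
  live L7: {h}→∅

Interfere edges:
  c: {h,i,p,x}
  h: {c,p,x}
  i: {c}
  p: {c,h,x}
  x: {c,h,p}

N(h) = ["c", "p", "x"]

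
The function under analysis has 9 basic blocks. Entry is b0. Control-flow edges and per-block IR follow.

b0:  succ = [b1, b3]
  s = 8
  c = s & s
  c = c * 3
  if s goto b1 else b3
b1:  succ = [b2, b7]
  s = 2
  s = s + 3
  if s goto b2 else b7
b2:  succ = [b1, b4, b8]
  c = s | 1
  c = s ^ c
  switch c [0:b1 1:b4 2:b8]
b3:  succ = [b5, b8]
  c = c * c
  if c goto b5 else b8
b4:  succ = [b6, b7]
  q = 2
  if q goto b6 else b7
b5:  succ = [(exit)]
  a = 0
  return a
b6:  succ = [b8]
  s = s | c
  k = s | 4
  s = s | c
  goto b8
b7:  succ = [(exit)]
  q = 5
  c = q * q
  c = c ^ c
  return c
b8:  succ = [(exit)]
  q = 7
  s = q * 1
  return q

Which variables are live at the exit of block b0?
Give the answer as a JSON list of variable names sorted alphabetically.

Per-block:
  b0 def {c,s} use ∅
  b1 def {s} use ∅
  b2 def {c} use {s}
  b3 def {c} use {c}
  b4 def {q} use ∅
  b5 def {a} use ∅
  b6 def {k,s} use {c,s}
  b7 def {c,q} use ∅
  b8 def {q,s} use ∅

Liveness:
  b0: in=∅ out={c}
  b1: in=∅ out={s}
  b2: in={s} out={c,s}
  b3: in={c} out=∅
  b4: in={c,s} out={c,s}
  b5: in=∅ out=∅
  b6: in={c,s} out=∅
  b7: in=∅ out=∅
  b8: in=∅ out=∅

live-out(b0) = ["c"]

Answer: ["c"]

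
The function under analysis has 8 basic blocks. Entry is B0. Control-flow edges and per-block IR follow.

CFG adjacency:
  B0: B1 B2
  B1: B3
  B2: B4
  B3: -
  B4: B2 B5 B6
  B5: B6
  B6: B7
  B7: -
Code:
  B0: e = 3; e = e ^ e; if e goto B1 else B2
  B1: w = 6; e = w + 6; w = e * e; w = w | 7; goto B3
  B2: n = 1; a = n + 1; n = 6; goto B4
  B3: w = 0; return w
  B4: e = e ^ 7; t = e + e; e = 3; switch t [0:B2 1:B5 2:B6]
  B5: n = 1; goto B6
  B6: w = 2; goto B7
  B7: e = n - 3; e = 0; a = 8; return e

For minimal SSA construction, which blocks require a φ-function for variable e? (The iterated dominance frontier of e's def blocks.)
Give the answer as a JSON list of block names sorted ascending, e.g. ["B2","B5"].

Answer: ["B2"]

Derivation:
idom tree: B1←B0 B2←B0 B3←B1 B4←B2 B5←B4 B6←B4 B7←B6
Dom∩ at merges:
  B2: preds {B0,B4}: {B0} ∩ {B0,B2,B4} = {B0}; idom=B0
  B6: preds {B4,B5}: {B0,B2,B4} ∩ {B0,B2,B4,B5} = {B0,B2,B4}; idom=B4

Frontier:
  B2←B0: walk · to B0
  B2←B4: walk B4→B2 to B0
  B6←B4: walk · to B4
  B6←B5: walk B5 to B4
  DF(B0)=∅
  DF(B1)=∅
  DF(B2)={B2}
  DF(B3)=∅
  DF(B4)={B2}
  DF(B5)={B6}
  DF(B6)=∅
  DF(B7)=∅

φ for e: defs {B0,B1,B4,B7}
  DF⁺ = {B2}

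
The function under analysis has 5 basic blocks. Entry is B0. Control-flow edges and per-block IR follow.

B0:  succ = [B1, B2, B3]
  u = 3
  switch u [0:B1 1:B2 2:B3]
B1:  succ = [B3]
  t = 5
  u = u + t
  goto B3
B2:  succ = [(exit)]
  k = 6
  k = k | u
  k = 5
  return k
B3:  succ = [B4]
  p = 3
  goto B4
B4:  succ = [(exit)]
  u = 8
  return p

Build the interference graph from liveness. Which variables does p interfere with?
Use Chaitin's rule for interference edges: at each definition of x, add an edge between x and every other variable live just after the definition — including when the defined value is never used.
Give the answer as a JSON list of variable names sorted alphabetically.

Answer: ["u"]

Derivation:
def/use:
  B0: def={u} ue=∅
  B1: def={t,u} ue={u}
  B2: def={k} ue={u}
  B3: def={p} ue=∅
  B4: def={u} ue={p}

Live sets:
  B0: in=∅ out={u}
  B1: in={u} out=∅
  B2: in={u} out=∅
  B3: in=∅ out={p}
  B4: in={p} out=∅

Interference:
  k — {u}
  p — {u}
  t — {u}
  u — {k,p,t}

N(p) = ["u"]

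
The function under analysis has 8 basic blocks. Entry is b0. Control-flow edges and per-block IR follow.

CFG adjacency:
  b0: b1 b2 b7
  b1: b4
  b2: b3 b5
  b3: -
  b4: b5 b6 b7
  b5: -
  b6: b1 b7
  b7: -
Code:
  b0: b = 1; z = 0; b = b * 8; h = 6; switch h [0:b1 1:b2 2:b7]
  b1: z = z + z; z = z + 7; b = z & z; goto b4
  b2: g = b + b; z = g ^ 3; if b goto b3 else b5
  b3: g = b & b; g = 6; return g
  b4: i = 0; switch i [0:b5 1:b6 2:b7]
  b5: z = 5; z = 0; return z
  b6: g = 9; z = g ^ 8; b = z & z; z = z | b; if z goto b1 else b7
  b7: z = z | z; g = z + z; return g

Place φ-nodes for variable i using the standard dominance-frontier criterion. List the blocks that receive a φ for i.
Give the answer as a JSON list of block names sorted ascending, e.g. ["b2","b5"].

idom tree: b1←b0 b2←b0 b3←b2 b4←b1 b5←b0 b6←b4 b7←b0
Join-block Dom:
  b1: preds {b0,b6}: {b0} ∩ {b0,b1,b4,b6} = {b0}; idom=b0
  b5: preds {b2,b4}: {b0,b2} ∩ {b0,b1,b4} = {b0}; idom=b0
  b7: preds {b0,b4,b6}: {b0} ∩ {b0,b1,b4} ∩ {b0,b1,b4,b6} = {b0}; idom=b0

DF walk-up:
  join b1 pred b0: · stop@b0
  join b1 pred b6: b6→b4→b1 stop@b0
  join b5 pred b2: b2 stop@b0
  join b5 pred b4: b4→b1 stop@b0
  join b7 pred b0: · stop@b0
  join b7 pred b4: b4→b1 stop@b0
  join b7 pred b6: b6→b4→b1 stop@b0
  DF(b0)=∅
  DF(b1)={b1,b5,b7}
  DF(b2)={b5}
  DF(b3)=∅
  DF(b4)={b1,b5,b7}
  DF(b5)=∅
  DF(b6)={b1,b7}
  DF(b7)=∅

φ for i: defs {b4}
  DF⁺ = {b1,b5,b7}

Answer: ["b1", "b5", "b7"]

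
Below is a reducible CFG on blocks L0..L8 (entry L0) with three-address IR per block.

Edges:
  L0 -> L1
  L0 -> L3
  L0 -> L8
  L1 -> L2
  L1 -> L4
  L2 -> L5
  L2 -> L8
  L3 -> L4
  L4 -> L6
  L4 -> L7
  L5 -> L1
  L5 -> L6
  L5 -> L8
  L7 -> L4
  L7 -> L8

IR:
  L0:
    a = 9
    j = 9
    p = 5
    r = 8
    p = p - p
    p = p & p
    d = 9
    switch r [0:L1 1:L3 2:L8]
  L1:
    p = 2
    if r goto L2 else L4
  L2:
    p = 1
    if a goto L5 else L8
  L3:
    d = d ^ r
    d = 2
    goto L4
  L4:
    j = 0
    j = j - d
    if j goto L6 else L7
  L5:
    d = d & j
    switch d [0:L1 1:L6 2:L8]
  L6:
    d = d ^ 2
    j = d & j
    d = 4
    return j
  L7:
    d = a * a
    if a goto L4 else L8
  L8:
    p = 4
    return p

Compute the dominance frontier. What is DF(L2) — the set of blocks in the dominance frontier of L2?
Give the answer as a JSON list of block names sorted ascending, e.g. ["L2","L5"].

idom tree: L1←L0 L2←L1 L3←L0 L4←L0 L5←L2 L6←L0 L7←L4 L8←L0
Join-block Dom:
  L1: preds {L0,L5}: {L0} ∩ {L0,L1,L2,L5} = {L0}; idom=L0
  L4: preds {L1,L3,L7}: {L0,L1} ∩ {L0,L3} ∩ {L0,L4,L7} = {L0}; idom=L0
  L6: preds {L4,L5}: {L0,L4} ∩ {L0,L1,L2,L5} = {L0}; idom=L0
  L8: preds {L0,L2,L5,L7}: {L0} ∩ {L0,L1,L2} ∩ {L0,L1,L2,L5} ∩ {L0,L4,L7} = {L0}; idom=L0

DF derivation:
  join L1 pred L0: · stop@L0
  join L1 pred L5: L5→L2→L1 stop@L0
  join L4 pred L1: L1 stop@L0
  join L4 pred L3: L3 stop@L0
  join L4 pred L7: L7→L4 stop@L0
  join L6 pred L4: L4 stop@L0
  join L6 pred L5: L5→L2→L1 stop@L0
  join L8 pred L0: · stop@L0
  join L8 pred L2: L2→L1 stop@L0
  join L8 pred L5: L5→L2→L1 stop@L0
  join L8 pred L7: L7→L4 stop@L0
  L0: DF=∅
  L1: DF={L1,L4,L6,L8}
  L2: DF={L1,L6,L8}
  L3: DF={L4}
  L4: DF={L4,L6,L8}
  L5: DF={L1,L6,L8}
  L6: DF=∅
  L7: DF={L4,L8}
  L8: DF=∅

DF(L2) = ["L1", "L6", "L8"]

Answer: ["L1", "L6", "L8"]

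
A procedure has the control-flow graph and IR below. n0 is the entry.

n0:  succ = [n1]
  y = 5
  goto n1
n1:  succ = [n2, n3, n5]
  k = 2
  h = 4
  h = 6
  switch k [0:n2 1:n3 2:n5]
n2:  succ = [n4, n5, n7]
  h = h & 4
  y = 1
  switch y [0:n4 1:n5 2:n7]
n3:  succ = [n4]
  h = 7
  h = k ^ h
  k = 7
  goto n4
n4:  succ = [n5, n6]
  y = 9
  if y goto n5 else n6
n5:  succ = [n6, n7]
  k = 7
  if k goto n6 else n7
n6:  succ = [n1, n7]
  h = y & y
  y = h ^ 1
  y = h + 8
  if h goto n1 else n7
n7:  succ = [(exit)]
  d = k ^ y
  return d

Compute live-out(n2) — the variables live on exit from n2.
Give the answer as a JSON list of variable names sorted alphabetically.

def/use:
  n0: {y} / ∅
  n1: {h,k} / ∅
  n2: {h,y} / {h}
  n3: {h,k} / {k}
  n4: {y} / ∅
  n5: {k} / ∅
  n6: {h,y} / {y}
  n7: {d} / {k,y}

Backward fixpoint:
  live n0: ∅→{y}
  live n1: {y}→{h,k,y}
  live n2: {h,k}→{k,y}
  live n3: {k}→{k}
  live n4: {k}→{k,y}
  live n5: {y}→{k,y}
  live n6: {k,y}→{k,y}
  live n7: {k,y}→∅

live-out(n2) = ["k", "y"]

Answer: ["k", "y"]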